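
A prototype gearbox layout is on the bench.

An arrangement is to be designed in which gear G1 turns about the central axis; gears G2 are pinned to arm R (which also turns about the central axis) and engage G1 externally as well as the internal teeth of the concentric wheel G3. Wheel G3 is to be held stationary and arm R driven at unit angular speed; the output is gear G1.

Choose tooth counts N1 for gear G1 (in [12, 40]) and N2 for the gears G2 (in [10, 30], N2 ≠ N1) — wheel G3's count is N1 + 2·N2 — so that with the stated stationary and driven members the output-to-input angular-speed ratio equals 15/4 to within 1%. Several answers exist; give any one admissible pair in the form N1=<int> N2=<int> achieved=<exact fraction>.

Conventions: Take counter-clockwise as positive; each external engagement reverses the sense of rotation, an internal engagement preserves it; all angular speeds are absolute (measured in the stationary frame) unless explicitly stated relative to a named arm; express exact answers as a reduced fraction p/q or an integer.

N1=16 N2=14 achieved=15/4

class = planetary set [ratio 15/4 wanted; Willis about the carrier]
Willis with ω_ring = 0: ω_sun/ω_arm = (N1+N3)/N1; set equal to 15/4  ⇒  N3/N1 = 15/4 − 1 = 11/4
N3 = N1 + 2·N2  ⇒  N2/N1 = (N3/N1 − 1)/2 = (11/4 − 1)/2 = 7/8
smallest multiple with N1 ≥ 12 and N2 ≥ 10: k = 2  ⇒  N1 = 2·8 = 16, N2 = 2·7 = 14 (N1 ≤ 40, N2 ≤ 30, N2 ≠ N1 ✓), N3 = 16 + 2·14 = 44
check: (N1+N3)/N1 with N1 = 16, N3 = 44 gives 15/4; |achieved − target| = 0 ≤ 3/80 ✓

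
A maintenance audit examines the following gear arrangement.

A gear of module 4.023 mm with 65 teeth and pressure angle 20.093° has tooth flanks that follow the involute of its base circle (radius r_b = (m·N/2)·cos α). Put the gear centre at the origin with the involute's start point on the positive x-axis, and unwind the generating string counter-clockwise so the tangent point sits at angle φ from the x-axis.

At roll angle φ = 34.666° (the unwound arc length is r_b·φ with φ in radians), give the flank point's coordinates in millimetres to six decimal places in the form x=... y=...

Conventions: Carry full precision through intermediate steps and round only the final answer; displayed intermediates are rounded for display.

class = single-mesh tooth geometry [base-circle involute, m = 4.023, 65T]
pitch radius r_p = m·N/2 = 4.023·65/2 = 130.747500
base radius r_b = r_p·cos α = 130.747500·cos 20.093° = 122.789714
roll angle φ = 34.666° = 0.60503584 rad
x = r_b·(cos φ + φ·sin φ) = 143.249058
y = r_b·(sin φ − φ·cos φ) = 8.737795

x=143.249058 y=8.737795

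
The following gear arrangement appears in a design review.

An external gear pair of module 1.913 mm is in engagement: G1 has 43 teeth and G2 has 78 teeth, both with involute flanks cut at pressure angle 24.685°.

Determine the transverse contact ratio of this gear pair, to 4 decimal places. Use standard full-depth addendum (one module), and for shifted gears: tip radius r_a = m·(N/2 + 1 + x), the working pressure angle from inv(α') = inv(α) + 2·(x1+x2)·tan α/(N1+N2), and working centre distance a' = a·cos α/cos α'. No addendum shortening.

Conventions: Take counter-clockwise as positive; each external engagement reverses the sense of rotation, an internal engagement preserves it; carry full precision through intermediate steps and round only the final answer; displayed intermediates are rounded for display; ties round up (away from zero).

single-mesh involute tooth geometry (43T engaging 78T at module 1.913)
base radii: r_b1 = 37.370985, r_b2 = 67.789229
tip radii: r_a1 = 43.042500, r_a2 = 76.520000
no profile shift: α' = α, a' = a
action lengths: √(r_a1²−r_b1²) = 21.355708, √(r_a2²−r_b2²) = 35.495504
base pitch p_b = π·m·cos α = 5.460670
CR = (21.355708 + 35.495504 − 115.736500·sin 24.68500°)/5.460670 = 1.559565
contact ratio ≈ 1.5596

1.5596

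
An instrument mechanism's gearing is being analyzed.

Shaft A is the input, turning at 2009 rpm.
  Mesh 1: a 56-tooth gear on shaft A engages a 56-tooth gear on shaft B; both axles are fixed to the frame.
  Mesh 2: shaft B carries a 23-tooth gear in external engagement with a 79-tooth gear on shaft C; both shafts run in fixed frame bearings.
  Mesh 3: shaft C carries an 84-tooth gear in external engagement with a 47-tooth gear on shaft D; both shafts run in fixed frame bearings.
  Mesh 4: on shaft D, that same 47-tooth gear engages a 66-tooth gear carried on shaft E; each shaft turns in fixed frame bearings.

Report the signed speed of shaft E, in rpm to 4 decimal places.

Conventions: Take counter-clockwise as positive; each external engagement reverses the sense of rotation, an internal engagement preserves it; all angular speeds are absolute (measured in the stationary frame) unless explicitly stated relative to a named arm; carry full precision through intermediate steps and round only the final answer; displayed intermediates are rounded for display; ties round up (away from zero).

+744.4166 rpm

class = fixed-axis compound train [4 meshes; 4 ratios multiply, 4 sense flips]
mesh 1 [56T→56T]: ω = 2009.0000×56/56 = 2009.0000 rpm, sense flips to −
mesh 2 [23T→79T]: ω = 2009.0000×23/79 = 584.8987 rpm, sense flips to +
mesh 3 [84T→47T]: ω = 584.8987×84/47 = 1045.3509 rpm, sense flips to −
mesh 4 [47T→66T]: ω = 1045.3509×47/66 = 744.4166 rpm, sense flips to +
signed output speed = +744.4166 rpm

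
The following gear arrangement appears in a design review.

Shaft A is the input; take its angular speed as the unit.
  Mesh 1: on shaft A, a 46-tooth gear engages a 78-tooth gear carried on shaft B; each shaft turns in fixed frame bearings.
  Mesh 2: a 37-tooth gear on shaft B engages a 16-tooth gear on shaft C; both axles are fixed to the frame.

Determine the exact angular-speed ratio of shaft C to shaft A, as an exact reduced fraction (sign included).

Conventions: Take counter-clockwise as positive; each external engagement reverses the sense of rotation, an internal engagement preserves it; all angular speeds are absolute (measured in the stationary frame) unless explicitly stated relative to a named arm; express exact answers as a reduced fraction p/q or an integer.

class = fixed-axis compound train [2 meshes; 2 ratios multiply, 2 sense flips]
mesh 1 [46T→78T]: running ratio 23/39, sense −
mesh 2 [37T→16T]: running ratio 851/624, sense +
ω_out/ω_in = 851/624

851/624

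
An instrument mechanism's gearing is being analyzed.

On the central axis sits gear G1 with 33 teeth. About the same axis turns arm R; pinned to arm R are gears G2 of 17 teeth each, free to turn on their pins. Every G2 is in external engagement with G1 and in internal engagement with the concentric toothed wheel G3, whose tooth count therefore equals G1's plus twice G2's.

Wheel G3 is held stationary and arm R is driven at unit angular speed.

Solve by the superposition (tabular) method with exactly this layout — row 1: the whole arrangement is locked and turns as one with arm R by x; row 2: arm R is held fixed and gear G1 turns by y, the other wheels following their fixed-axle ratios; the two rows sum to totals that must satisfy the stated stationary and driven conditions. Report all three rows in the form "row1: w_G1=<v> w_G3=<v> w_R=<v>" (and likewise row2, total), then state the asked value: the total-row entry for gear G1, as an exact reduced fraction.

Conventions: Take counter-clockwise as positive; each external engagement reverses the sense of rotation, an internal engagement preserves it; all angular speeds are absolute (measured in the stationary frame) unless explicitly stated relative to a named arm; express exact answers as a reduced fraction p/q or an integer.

topology: planetary set — G1 33T / G2 17T / G3 67T, arm = carrier (Willis)
row 1 — lock + rotate with arm: ω_sun = ω_ring = ω_arm = x
superposition row 2 [arm held]: sun y, ring −(33/67)·y, arm 0
boundary: total ω_ring = x − (33/67)·y = 0 and total ω_arm = x = 1  ⇒  y = 67/33, x = 1
row 2 ring = −(33/67)·67/33 = -1
totals (row 1 + row 2): sun 1 + 67/33 = 100/33, ring 1 + (-1) = 0, arm 1 + 0 = 1
asked cell (total, sun) = 100/33

row1: w_G1=1 w_G3=1 w_R=1
row2: w_G1=67/33 w_G3=-1 w_R=0
total: w_G1=100/33 w_G3=0 w_R=1
asked value: 100/33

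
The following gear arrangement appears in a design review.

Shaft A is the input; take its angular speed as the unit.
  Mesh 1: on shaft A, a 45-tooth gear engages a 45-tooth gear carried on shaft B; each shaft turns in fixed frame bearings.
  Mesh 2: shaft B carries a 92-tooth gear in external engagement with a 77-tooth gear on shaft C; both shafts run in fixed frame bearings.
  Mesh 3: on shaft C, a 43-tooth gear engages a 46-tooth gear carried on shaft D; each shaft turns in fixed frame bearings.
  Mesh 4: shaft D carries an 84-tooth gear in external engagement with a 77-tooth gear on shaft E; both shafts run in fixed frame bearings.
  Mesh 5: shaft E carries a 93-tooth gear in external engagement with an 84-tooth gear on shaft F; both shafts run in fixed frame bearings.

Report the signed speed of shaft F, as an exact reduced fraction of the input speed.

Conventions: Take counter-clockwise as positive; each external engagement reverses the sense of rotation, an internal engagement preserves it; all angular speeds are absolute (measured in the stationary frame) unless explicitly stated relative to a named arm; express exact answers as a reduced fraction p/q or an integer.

-7998/5929

5-mesh fixed-axis compound train (all bearings frame-fixed)
mesh 1 [45T→45T]: |ω|/ω_in = 1×45/45 = 1, sense flips to −
mesh 2 [92T→77T]: |ω|/ω_in = 1×92/77 = 92/77, sense flips to +
mesh 3 [43T→46T]: |ω|/ω_in = (92/77)×43/46 = 86/77, sense flips to −
mesh 4 [84T→77T]: |ω|/ω_in = (86/77)×84/77 = 1032/847, sense flips to +
mesh 5 [93T→84T]: |ω|/ω_in = (1032/847)×93/84 = 7998/5929, sense flips to −
signed output speed (× input speed) = -7998/5929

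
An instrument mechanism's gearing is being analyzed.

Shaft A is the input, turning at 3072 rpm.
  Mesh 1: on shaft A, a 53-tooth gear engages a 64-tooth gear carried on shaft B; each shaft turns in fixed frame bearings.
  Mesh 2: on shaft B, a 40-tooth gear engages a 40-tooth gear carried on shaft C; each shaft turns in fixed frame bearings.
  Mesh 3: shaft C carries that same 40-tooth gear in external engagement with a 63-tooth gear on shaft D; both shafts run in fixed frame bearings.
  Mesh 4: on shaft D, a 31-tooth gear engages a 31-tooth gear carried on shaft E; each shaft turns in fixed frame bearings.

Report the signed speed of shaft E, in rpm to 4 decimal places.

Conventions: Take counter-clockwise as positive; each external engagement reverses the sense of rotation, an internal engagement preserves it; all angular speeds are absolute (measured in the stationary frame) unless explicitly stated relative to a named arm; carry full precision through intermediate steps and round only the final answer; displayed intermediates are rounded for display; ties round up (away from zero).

recognized (5 fixed axles, 4 meshes): fixed-axis compound train
mesh 1 [53T→64T]: ω = 3072.0000×53/64 = 2544.0000 rpm, sense flips to −
mesh 2 [40T→40T]: ω = 2544.0000×40/40 = 2544.0000 rpm, sense flips to +
mesh 3 [40T→63T]: ω = 2544.0000×40/63 = 1615.2381 rpm, sense flips to −
mesh 4 [31T→31T]: ω = 1615.2381×31/31 = 1615.2381 rpm, sense flips to +
signed output speed = +1615.2381 rpm

+1615.2381 rpm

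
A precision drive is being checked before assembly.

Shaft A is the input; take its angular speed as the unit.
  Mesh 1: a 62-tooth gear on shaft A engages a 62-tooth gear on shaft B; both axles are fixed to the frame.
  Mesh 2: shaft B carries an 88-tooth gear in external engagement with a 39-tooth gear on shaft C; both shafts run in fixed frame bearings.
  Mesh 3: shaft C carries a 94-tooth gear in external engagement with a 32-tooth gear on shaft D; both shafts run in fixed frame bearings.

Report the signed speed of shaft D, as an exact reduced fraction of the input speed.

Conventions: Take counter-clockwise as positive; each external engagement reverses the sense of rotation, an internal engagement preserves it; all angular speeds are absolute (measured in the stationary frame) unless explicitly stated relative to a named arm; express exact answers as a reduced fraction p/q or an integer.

-517/78

3-mesh fixed-axis compound train (all bearings frame-fixed)
mesh 1 [62T→62T]: |ω|/ω_in = 1×62/62 = 1, sense flips to −
mesh 2 [88T→39T]: |ω|/ω_in = 1×88/39 = 88/39, sense flips to +
mesh 3 [94T→32T]: |ω|/ω_in = (88/39)×94/32 = 517/78, sense flips to −
signed output speed (× input speed) = -517/78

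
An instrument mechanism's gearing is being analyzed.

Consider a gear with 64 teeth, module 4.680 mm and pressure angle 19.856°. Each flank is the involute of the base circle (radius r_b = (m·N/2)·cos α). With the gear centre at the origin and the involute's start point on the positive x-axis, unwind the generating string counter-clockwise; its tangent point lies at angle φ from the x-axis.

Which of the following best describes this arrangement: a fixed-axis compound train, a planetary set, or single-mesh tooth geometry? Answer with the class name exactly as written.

single-mesh tooth geometry

topology: single-mesh involute geometry — m = 4.680, N = 64
classification: single-mesh tooth geometry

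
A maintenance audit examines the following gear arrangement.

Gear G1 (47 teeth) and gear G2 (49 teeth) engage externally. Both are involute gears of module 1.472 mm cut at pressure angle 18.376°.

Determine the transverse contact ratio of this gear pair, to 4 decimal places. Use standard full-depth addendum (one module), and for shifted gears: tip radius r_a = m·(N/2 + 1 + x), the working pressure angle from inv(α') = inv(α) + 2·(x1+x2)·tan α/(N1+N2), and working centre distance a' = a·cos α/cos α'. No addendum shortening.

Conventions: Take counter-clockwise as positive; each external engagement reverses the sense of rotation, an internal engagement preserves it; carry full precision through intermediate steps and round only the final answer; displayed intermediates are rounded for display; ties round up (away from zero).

1.8390

single-mesh involute tooth geometry (47T engaging 49T at module 1.472)
base radii: r_b1 = 32.828090, r_b2 = 34.225030
tip radii: r_a1 = 36.064000, r_a2 = 37.536000
no profile shift: α' = α, a' = a
action lengths: √(r_a1²−r_b1²) = 14.930794, √(r_a2²−r_b2²) = 15.414235
base pitch p_b = π·m·cos α = 4.388616
CR = (14.930794 + 15.414235 − 70.656000·sin 18.37600°)/4.388616 = 1.838989
contact ratio ≈ 1.8390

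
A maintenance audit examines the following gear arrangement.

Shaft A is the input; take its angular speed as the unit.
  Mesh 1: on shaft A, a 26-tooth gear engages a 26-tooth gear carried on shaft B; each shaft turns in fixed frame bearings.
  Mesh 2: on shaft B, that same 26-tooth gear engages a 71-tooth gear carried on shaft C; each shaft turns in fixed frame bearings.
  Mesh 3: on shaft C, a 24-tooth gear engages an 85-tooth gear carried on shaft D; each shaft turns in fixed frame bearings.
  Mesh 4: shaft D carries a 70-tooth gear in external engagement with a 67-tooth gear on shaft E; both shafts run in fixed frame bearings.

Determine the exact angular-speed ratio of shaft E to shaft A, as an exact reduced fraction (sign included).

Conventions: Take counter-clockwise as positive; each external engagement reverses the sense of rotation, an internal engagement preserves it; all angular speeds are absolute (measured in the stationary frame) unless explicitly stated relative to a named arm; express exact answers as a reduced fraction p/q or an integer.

class = fixed-axis compound train [4 meshes; 4 ratios multiply, 4 sense flips]
mesh 1 [26T→26T]: running ratio 1, sense −
mesh 2 [26T→71T]: running ratio 26/71, sense +
mesh 3 [24T→85T]: running ratio 624/6035, sense −
mesh 4 [70T→67T]: running ratio 8736/80869, sense +
ω_out/ω_in = 8736/80869

8736/80869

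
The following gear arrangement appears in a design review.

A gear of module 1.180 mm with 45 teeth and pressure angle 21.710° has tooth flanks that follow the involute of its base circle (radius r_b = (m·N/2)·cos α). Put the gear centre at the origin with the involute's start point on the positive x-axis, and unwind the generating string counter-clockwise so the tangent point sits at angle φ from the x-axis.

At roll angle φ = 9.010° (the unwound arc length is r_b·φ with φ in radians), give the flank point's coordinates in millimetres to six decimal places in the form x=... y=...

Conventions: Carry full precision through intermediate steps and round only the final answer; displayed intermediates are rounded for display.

topology: single-mesh involute geometry — m = 1.180, N = 45
pitch radius r_p = m·N/2 = 1.180·45/2 = 26.550000
base radius r_b = r_p·cos α = 26.550000·cos 21.710° = 24.666756
roll angle φ = 9.010° = 0.15725417 rad
x = r_b·(cos φ + φ·sin φ) = 24.969864
y = r_b·(sin φ − φ·cos φ) = 0.031895

x=24.969864 y=0.031895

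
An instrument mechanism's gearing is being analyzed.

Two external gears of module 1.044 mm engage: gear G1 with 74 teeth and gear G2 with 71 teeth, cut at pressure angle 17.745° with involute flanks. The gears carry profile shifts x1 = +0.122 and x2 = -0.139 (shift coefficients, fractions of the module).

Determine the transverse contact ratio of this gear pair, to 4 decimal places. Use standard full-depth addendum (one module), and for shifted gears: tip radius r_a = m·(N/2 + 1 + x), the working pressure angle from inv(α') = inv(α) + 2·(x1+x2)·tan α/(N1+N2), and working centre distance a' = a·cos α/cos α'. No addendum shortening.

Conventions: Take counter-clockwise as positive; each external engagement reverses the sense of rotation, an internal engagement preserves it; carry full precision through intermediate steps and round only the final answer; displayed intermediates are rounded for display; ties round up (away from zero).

1.9644

class = single-mesh tooth geometry [involute pair 74T × 71T, m = 1.044]
base radii: r_b1 = 36.790172, r_b2 = 35.298679
tip radii: r_a1 = 39.799368, r_a2 = 37.960884
inv(α') = inv(17.745°) + 2·(+0.122-0.139)·tan α/(74+71) = 0.01022261  ⇒  α' = 17.70291°
a' = a·cos α / cos α' = 75.6900·cos 17.745°/cos 17.70291° = 75.672232
action lengths: √(r_a1²−r_b1²) = 15.181334, √(r_a2²−r_b2²) = 13.965385
base pitch p_b = π·m·cos α = 3.123777
CR = (15.181334 + 13.965385 − 75.672232·sin 17.70291°)/3.123777 = 1.964352
contact ratio ≈ 1.9644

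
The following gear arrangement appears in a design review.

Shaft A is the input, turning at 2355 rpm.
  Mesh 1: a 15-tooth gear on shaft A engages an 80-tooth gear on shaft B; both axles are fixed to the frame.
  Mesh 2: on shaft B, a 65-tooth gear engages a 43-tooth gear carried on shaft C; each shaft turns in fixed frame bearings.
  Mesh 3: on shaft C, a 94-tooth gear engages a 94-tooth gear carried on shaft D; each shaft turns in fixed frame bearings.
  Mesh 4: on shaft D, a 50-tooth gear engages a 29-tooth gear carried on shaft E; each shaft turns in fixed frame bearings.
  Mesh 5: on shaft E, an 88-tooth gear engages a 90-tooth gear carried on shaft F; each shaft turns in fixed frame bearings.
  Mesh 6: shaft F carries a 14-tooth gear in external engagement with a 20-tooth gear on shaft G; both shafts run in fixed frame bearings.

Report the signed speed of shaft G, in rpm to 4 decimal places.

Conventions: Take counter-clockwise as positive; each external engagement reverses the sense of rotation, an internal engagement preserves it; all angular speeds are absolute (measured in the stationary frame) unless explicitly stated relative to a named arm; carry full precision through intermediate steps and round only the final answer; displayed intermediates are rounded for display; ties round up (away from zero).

recognized (7 fixed axles, 6 meshes): fixed-axis compound train
mesh 1 [15T→80T]: ω = 2355.0000×15/80 = 441.5625 rpm, sense flips to −
mesh 2 [65T→43T]: ω = 441.5625×65/43 = 667.4782 rpm, sense flips to +
mesh 3 [94T→94T]: ω = 667.4782×94/94 = 667.4782 rpm, sense flips to −
mesh 4 [50T→29T]: ω = 667.4782×50/29 = 1150.8245 rpm, sense flips to +
mesh 5 [88T→90T]: ω = 1150.8245×88/90 = 1125.2506 rpm, sense flips to −
mesh 6 [14T→20T]: ω = 1125.2506×14/20 = 787.6754 rpm, sense flips to +
signed output speed = +787.6754 rpm

+787.6754 rpm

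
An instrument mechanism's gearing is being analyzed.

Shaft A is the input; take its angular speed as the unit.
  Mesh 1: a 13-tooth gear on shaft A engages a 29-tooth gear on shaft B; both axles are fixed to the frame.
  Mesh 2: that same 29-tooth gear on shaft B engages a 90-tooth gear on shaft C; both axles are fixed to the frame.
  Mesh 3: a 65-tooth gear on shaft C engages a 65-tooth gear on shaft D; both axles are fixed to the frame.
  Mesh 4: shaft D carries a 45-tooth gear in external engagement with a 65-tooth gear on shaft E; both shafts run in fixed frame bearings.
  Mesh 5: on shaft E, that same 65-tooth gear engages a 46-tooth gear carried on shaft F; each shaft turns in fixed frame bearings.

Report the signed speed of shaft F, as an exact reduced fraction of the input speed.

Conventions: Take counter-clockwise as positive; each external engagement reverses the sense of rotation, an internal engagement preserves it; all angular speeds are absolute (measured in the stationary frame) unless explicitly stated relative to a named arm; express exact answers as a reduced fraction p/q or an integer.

-13/92

5-mesh fixed-axis compound train (all bearings frame-fixed)
mesh 1 [13T→29T]: |ω|/ω_in = 1×13/29 = 13/29, sense flips to −
mesh 2 [29T→90T]: |ω|/ω_in = (13/29)×29/90 = 13/90, sense flips to +
mesh 3 [65T→65T]: |ω|/ω_in = (13/90)×65/65 = 13/90, sense flips to −
mesh 4 [45T→65T]: |ω|/ω_in = (13/90)×45/65 = 1/10, sense flips to +
mesh 5 [65T→46T]: |ω|/ω_in = (1/10)×65/46 = 13/92, sense flips to −
signed output speed (× input speed) = -13/92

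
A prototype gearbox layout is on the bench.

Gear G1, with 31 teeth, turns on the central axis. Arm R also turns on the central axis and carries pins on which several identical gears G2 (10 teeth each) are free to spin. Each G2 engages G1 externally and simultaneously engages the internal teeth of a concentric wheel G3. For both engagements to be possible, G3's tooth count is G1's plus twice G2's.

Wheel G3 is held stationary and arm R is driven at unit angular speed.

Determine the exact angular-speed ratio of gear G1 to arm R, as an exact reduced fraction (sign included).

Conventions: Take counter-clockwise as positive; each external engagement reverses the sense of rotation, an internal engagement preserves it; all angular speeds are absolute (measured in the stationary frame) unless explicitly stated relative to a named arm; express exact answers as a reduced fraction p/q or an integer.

topology: planetary set — G1 31T / G2 10T / G3 51T, arm = carrier (Willis)
ring teeth: 31 + 2·10 = 51
31(ω_sun−ω_arm) = −51(ω_ring−ω_arm),  ω_ring = 0, ω_arm = 1
ω_sun = 1 − (51/31)(0−1) = 82/31
ω_out/ω_in = 82/31

82/31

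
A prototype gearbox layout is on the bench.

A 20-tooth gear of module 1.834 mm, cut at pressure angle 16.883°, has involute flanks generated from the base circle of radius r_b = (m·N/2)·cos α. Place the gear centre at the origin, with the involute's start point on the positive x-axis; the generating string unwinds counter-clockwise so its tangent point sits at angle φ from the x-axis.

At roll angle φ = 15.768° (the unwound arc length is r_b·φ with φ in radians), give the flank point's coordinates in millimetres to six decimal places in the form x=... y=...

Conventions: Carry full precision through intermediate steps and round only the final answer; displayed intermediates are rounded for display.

x=18.201586 y=0.121008

recognized (one wheel, involute flank): single-mesh tooth geometry, m = 1.834, N = 20
pitch radius r_p = m·N/2 = 1.834·20/2 = 18.340000
base radius r_b = r_p·cos α = 18.340000·cos 16.883° = 17.549542
roll angle φ = 15.768° = 0.27520352 rad
x = r_b·(cos φ + φ·sin φ) = 18.201586
y = r_b·(sin φ − φ·cos φ) = 0.121008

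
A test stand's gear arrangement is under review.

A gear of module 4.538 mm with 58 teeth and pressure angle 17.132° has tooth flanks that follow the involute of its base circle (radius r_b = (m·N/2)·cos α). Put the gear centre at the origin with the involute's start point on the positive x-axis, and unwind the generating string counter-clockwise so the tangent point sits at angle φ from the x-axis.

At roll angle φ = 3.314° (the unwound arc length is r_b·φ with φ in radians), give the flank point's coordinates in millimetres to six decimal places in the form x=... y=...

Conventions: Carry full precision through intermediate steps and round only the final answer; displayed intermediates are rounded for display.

topology: single-mesh involute geometry — m = 4.538, N = 58
pitch radius r_p = m·N/2 = 4.538·58/2 = 131.602000
base radius r_b = r_p·cos α = 131.602000·cos 17.132° = 125.762641
roll angle φ = 3.314° = 0.05784021 rad
x = r_b·(cos φ + φ·sin φ) = 125.972834
y = r_b·(sin φ − φ·cos φ) = 0.008109

x=125.972834 y=0.008109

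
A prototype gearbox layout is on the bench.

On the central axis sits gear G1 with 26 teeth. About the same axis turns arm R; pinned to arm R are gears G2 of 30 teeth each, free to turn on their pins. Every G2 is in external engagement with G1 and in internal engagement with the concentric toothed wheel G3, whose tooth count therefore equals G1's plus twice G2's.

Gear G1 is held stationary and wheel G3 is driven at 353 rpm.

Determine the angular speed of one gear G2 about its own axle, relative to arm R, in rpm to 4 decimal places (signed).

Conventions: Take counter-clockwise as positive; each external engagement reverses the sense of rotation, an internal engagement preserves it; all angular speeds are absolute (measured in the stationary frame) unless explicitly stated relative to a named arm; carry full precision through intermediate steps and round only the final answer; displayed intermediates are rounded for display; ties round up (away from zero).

class = planetary set [G3 = 26+2·30 = 86; Willis about the carrier]
normalise by the input: solve with ω_ring = 1, then scale by 353 rpm
ring teeth: 26 + 2·30 = 86
26(ω_sun−ω_arm) = −86(ω_ring−ω_arm),  ω_sun = 0, ω_ring = 1
26(0−ω_arm) = −86(1−ω_arm)  ⇒  112·ω_arm = 86  ⇒  ω_arm = 43/56
sun–planet mesh: 26·(0−43/56) = −30·(ω_p−ω_arm)  ⇒  ω_p−ω_arm = 559/840
scale: ω_p−ω_arm = 559/840 × 353 rpm = +234.9131 rpm

+234.9131 rpm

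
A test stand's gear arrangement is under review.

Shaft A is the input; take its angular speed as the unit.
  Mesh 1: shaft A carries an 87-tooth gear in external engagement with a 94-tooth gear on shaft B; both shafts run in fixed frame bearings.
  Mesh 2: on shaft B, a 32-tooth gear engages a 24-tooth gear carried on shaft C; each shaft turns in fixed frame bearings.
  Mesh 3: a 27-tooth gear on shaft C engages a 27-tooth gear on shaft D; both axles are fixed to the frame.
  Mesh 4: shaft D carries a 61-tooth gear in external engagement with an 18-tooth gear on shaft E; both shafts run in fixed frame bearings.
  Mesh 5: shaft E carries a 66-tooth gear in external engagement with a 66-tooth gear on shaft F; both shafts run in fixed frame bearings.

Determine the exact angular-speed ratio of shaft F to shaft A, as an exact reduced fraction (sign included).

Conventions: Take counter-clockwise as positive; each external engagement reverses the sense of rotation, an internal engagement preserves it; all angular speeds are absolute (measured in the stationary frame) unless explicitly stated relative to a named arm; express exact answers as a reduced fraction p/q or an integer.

-1769/423

class = fixed-axis compound train [5 meshes; 5 ratios multiply, 5 sense flips]
mesh 1 [87T→94T]: running ratio 87/94, sense −
mesh 2 [32T→24T]: running ratio 58/47, sense +
mesh 3 [27T→27T]: running ratio 58/47, sense −
mesh 4 [61T→18T]: running ratio 1769/423, sense +
mesh 5 [66T→66T]: running ratio 1769/423, sense −
ω_out/ω_in = -1769/423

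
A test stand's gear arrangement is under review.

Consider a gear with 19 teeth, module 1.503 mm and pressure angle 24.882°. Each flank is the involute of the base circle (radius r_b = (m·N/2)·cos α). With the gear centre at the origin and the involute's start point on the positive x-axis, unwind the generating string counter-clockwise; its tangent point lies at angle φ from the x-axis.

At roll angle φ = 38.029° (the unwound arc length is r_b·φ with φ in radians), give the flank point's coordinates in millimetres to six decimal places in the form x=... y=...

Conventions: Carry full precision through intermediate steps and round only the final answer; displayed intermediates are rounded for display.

x=15.499666 y=1.207746

single-mesh involute tooth geometry (19T wheel at module 1.503)
pitch radius r_p = m·N/2 = 1.503·19/2 = 14.278500
base radius r_b = r_p·cos α = 14.278500·cos 24.882° = 12.953116
roll angle φ = 38.029° = 0.66373126 rad
x = r_b·(cos φ + φ·sin φ) = 15.499666
y = r_b·(sin φ − φ·cos φ) = 1.207746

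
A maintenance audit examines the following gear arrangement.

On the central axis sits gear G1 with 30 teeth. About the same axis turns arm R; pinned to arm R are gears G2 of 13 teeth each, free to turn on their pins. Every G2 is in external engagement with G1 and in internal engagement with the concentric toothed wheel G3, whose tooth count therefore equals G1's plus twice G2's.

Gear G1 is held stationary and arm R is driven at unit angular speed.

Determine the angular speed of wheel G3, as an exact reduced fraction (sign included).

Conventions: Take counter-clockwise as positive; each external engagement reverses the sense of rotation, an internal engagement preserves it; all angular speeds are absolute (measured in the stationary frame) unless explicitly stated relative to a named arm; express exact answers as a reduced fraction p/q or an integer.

class = planetary set [G3 = 30+2·13 = 56; Willis about the carrier]
ring teeth: 30 + 2·13 = 56
30(ω_sun−ω_arm) = −56(ω_ring−ω_arm),  ω_sun = 0, ω_arm = 1
ω_ring = 1 − (30/56)(0−1) = 43/28
exact speed ratio = 43/28

43/28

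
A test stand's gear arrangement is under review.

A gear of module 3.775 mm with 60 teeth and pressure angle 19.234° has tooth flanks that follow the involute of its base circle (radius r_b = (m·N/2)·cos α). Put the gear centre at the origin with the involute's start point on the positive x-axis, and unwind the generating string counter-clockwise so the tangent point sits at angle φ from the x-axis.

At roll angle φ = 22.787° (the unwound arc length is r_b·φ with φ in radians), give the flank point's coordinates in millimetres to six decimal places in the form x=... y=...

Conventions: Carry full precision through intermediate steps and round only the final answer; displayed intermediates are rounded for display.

x=115.053571 y=2.206891

topology: single-mesh involute geometry — m = 3.775, N = 60
pitch radius r_p = m·N/2 = 3.775·60/2 = 113.250000
base radius r_b = r_p·cos α = 113.250000·cos 19.234° = 106.928504
roll angle φ = 22.787° = 0.39770818 rad
x = r_b·(cos φ + φ·sin φ) = 115.053571
y = r_b·(sin φ − φ·cos φ) = 2.206891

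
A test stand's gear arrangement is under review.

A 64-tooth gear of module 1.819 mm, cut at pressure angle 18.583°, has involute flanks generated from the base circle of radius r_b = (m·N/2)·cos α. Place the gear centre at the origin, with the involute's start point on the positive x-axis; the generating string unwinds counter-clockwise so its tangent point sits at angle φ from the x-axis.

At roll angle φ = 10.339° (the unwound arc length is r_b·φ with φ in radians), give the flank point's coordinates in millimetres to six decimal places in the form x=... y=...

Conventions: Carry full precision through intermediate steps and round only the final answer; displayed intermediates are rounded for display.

x=56.064187 y=0.107711

single-mesh involute tooth geometry (64T wheel at module 1.819)
pitch radius r_p = m·N/2 = 1.819·64/2 = 58.208000
base radius r_b = r_p·cos α = 58.208000·cos 18.583° = 55.173210
roll angle φ = 10.339° = 0.18044959 rad
x = r_b·(cos φ + φ·sin φ) = 56.064187
y = r_b·(sin φ − φ·cos φ) = 0.107711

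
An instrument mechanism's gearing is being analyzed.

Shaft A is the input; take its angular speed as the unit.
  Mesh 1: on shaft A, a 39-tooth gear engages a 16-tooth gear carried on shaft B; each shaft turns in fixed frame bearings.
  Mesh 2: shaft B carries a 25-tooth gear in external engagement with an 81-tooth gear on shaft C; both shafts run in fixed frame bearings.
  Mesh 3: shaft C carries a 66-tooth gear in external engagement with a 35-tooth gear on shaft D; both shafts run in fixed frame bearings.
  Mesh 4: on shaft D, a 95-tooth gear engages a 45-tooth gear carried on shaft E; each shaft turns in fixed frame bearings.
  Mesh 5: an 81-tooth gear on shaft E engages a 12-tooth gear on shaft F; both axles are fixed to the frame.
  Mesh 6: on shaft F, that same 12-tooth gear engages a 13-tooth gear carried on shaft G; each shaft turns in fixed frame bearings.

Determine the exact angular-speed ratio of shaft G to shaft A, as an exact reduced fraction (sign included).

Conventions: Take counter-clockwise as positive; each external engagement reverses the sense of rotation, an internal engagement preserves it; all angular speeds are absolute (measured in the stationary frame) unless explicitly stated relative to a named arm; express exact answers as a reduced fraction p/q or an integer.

class = fixed-axis compound train [6 meshes; 6 ratios multiply, 6 sense flips]
mesh 1 [39T→16T]: running ratio 39/16, sense −
mesh 2 [25T→81T]: running ratio 325/432, sense +
mesh 3 [66T→35T]: running ratio 715/504, sense −
mesh 4 [95T→45T]: running ratio 13585/4536, sense +
mesh 5 [81T→12T]: running ratio 13585/672, sense −
mesh 6 [12T→13T]: running ratio 1045/56, sense +
ω_out/ω_in = 1045/56

1045/56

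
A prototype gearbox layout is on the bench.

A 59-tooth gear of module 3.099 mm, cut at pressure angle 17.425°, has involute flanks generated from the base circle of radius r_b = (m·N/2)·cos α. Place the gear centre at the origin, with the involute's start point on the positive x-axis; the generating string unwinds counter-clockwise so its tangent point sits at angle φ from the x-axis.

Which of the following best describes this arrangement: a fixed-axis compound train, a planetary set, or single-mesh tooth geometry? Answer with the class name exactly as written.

single-mesh tooth geometry

class = single-mesh tooth geometry [base-circle involute, m = 3.099, 59T]
classification: single-mesh tooth geometry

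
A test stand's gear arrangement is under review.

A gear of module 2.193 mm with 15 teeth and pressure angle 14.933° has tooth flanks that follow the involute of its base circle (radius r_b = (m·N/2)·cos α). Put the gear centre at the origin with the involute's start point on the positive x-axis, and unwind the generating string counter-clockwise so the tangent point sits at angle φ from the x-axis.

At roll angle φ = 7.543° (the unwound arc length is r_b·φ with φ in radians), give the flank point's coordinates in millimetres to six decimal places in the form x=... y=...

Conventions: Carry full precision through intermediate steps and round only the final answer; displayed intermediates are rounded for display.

x=16.029154 y=0.012066

class = single-mesh tooth geometry [base-circle involute, m = 2.193, 15T]
pitch radius r_p = m·N/2 = 2.193·15/2 = 16.447500
base radius r_b = r_p·cos α = 16.447500·cos 14.933° = 15.892032
roll angle φ = 7.543° = 0.13165019 rad
x = r_b·(cos φ + φ·sin φ) = 16.029154
y = r_b·(sin φ − φ·cos φ) = 0.012066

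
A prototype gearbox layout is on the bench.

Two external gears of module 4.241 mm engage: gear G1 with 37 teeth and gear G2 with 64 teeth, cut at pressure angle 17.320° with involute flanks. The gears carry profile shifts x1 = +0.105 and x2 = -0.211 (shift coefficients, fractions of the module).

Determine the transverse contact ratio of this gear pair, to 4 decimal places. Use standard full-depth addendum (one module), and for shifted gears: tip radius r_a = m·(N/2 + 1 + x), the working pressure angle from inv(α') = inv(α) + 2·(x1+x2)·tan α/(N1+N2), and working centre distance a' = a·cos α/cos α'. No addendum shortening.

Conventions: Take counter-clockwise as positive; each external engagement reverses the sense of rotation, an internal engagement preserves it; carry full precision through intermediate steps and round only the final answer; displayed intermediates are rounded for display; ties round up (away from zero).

1.9179

recognized (one external pair, fixed centres): single-mesh tooth geometry, m = 4.241, N1 = 37, N2 = 64
base radii: r_b1 = 74.900951, r_b2 = 129.558402
tip radii: r_a1 = 83.144805, r_a2 = 139.058149
inv(α') = inv(17.320°) + 2·(+0.105-0.211)·tan α/(37+64) = 0.00890269  ⇒  α' = 16.92485°
a' = a·cos α / cos α' = 214.1705·cos 17.320°/cos 16.92485° = 213.715946
action lengths: √(r_a1²−r_b1²) = 36.095790, √(r_a2²−r_b2²) = 50.515237
base pitch p_b = π·m·cos α = 12.719366
CR = (36.095790 + 50.515237 − 213.715946·sin 16.92485°)/12.719366 = 1.917913
contact ratio ≈ 1.9179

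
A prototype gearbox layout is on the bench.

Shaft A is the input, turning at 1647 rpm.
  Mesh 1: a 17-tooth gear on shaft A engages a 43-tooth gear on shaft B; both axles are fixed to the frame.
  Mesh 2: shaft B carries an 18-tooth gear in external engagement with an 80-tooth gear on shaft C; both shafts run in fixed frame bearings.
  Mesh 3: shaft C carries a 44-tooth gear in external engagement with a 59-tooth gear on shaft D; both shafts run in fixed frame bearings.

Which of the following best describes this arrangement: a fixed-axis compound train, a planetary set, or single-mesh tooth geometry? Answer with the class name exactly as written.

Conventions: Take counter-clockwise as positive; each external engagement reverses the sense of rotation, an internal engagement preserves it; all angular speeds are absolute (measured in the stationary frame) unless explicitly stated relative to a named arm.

fixed-axis compound train

topology: fixed-axis compound train — 3 meshes, A→D
classification: fixed-axis compound train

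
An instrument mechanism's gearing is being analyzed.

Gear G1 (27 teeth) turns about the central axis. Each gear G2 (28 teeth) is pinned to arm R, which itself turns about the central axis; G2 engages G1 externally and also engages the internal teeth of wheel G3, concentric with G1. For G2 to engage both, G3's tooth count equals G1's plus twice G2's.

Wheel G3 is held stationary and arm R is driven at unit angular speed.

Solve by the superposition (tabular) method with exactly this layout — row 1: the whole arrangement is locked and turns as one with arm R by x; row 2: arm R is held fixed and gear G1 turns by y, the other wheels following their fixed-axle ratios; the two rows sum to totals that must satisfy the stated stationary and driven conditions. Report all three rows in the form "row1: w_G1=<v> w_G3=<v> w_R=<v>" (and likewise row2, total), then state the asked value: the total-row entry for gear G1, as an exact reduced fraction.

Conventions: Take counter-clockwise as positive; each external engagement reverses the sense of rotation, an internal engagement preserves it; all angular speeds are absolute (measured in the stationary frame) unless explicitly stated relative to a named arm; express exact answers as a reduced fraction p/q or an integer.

row1: w_G1=1 w_G3=1 w_R=1
row2: w_G1=83/27 w_G3=-1 w_R=0
total: w_G1=110/27 w_G3=0 w_R=1
asked value: 110/27

class = planetary set [G3 = 27+2·28 = 83; Willis about the carrier]
row 1 — lock + rotate with arm: ω_sun = ω_ring = ω_arm = x
row 2 (arm held, sun turns y): ω_ring = −(27/83)·y, ω_arm = 0
boundary: total ω_ring = x − (27/83)·y = 0 and total ω_arm = x = 1  ⇒  y = 83/27, x = 1
row 2 ring = −(27/83)·83/27 = -1
totals (row 1 + row 2): sun 1 + 83/27 = 110/27, ring 1 + (-1) = 0, arm 1 + 0 = 1
asked cell (total, sun) = 110/27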